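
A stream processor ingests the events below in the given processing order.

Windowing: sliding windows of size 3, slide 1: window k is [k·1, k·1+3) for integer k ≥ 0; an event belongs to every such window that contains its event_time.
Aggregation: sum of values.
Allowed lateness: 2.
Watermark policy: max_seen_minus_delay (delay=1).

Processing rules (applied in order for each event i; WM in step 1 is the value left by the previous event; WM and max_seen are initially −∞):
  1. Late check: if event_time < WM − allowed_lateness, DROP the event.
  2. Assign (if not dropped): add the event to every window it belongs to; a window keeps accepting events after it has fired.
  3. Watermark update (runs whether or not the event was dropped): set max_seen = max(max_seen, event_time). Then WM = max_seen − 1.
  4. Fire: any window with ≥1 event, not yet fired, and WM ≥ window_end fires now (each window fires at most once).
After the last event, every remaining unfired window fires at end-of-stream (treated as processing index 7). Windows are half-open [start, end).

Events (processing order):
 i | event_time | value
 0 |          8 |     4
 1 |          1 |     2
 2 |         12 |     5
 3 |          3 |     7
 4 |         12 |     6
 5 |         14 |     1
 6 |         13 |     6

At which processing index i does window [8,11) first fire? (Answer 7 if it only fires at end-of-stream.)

i=0 t=8 v=4: → [8,11),[7,10),[6,9); WM=7
i=1 t=1 v=2: DROP (t<7-2); WM=7
i=2 t=12 v=5: → [12,15),[11,14),[10,13); WM=11; [6,9) fires=4 [7,10) fires=4 [8,11) fires=4
i=3 t=3 v=7: DROP (t<11-2); WM=11
i=4 t=12 v=6: → [12,15),[11,14),[10,13); WM=11
i=5 t=14 v=1: → [14,17),[13,16),[12,15); WM=13; [10,13) fires=11
i=6 t=13 v=6: → [13,16),[12,15),[11,14); WM=13

2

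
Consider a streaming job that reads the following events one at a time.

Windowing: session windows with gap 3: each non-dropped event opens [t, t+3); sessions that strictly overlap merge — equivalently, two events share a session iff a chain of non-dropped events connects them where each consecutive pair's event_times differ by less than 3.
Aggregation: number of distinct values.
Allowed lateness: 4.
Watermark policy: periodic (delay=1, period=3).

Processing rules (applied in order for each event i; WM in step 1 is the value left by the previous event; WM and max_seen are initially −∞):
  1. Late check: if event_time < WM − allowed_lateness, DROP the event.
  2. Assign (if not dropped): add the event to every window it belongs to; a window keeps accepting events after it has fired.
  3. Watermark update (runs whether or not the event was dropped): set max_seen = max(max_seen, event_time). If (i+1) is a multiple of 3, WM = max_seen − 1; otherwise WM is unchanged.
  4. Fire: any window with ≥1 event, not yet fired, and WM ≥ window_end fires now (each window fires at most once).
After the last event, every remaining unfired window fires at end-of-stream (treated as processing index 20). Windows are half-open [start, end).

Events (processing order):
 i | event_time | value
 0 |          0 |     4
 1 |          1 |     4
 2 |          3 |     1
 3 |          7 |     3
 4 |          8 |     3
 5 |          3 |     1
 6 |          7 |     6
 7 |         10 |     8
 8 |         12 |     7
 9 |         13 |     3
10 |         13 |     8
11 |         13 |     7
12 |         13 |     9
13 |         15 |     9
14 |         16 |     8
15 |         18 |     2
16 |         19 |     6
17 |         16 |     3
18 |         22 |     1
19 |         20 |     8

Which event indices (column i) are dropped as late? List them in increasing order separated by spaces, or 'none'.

i=0 t=0 v=4: → [0,3); WM=−∞
i=1 t=1 v=4: → [0,4); WM=−∞
i=2 t=3 v=1: → [0,6); WM=2
i=3 t=7 v=3: → [7,10); WM=2
i=4 t=8 v=3: → [7,11); WM=2
i=5 t=3 v=1: → [0,6); WM=7
i=6 t=7 v=6: → [7,11); WM=7
i=7 t=10 v=8: → [7,13); WM=7
i=8 t=12 v=7: → [7,15); WM=11
i=9 t=13 v=3: → [7,16); WM=11
i=10 t=13 v=8: → [7,16); WM=11
i=11 t=13 v=7: → [7,16); WM=12
i=12 t=13 v=9: → [7,16); WM=12
i=13 t=15 v=9: → [7,18); WM=12
i=14 t=16 v=8: → [7,19); WM=15
i=15 t=18 v=2: → [7,21); WM=15
i=16 t=19 v=6: → [7,22); WM=15
i=17 t=16 v=3: → [7,22); WM=18
i=18 t=22 v=1: → [22,25); WM=18
i=19 t=20 v=8: → [7,25); WM=18

none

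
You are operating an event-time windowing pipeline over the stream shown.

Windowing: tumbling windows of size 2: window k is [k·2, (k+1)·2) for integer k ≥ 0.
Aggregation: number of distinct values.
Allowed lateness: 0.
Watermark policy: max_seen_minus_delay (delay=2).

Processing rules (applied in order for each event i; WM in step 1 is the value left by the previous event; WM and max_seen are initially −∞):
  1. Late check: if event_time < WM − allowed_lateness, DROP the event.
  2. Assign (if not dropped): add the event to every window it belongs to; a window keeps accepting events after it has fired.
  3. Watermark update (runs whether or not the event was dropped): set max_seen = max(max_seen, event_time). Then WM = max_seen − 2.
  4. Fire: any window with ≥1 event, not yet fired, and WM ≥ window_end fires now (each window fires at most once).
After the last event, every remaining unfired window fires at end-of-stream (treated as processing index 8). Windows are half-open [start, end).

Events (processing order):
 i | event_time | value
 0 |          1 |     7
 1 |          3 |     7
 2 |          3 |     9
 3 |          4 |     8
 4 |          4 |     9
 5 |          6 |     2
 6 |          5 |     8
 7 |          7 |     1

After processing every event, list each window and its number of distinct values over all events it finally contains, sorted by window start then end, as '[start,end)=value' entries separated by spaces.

i=0 t=1 v=7: → [0,2); WM=-1
i=1 t=3 v=7: → [2,4); WM=1
i=2 t=3 v=9: → [2,4); WM=1
i=3 t=4 v=8: → [4,6); WM=2; [0,2) fires=1
i=4 t=4 v=9: → [4,6); WM=2
i=5 t=6 v=2: → [6,8); WM=4; [2,4) fires=2
i=6 t=5 v=8: → [4,6); WM=4
i=7 t=7 v=1: → [6,8); WM=5

[0,2)=1 [2,4)=2 [4,6)=2 [6,8)=2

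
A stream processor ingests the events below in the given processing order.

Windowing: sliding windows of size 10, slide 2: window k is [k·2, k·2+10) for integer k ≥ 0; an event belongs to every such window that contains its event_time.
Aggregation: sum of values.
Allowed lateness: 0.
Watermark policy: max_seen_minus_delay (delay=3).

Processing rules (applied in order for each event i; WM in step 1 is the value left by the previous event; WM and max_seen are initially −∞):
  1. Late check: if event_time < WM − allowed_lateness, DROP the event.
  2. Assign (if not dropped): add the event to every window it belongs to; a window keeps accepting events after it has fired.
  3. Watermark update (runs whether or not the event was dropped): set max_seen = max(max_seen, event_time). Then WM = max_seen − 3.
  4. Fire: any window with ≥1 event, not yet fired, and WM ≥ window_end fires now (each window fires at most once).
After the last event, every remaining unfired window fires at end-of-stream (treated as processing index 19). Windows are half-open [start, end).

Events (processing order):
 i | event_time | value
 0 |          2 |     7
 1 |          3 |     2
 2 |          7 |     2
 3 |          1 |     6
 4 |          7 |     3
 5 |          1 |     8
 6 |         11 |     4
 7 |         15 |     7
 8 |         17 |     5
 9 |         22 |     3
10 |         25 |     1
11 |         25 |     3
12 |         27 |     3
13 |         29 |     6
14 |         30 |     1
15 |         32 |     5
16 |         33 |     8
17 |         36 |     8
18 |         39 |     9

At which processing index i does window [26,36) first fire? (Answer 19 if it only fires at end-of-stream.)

18

i=0 t=2 v=7: → [2,12),[0,10); WM=-1
i=1 t=3 v=2: → [2,12),[0,10); WM=0
i=2 t=7 v=2: → [6,16),[4,14),[2,12),[0,10); WM=4
i=3 t=1 v=6: DROP (t<4-0); WM=4
i=4 t=7 v=3: → [6,16),[4,14),[2,12),[0,10); WM=4
i=5 t=1 v=8: DROP (t<4-0); WM=4
i=6 t=11 v=4: → [10,20),[8,18),[6,16),[4,14),[2,12); WM=8
i=7 t=15 v=7: → [14,24),[12,22),[10,20),[8,18),[6,16); WM=12; [0,10) fires=14 [2,12) fires=18
i=8 t=17 v=5: → [16,26),[14,24),[12,22),[10,20),[8,18); WM=14; [4,14) fires=9
i=9 t=22 v=3: → [22,32),[20,30),[18,28),[16,26),[14,24); WM=19; [6,16) fires=16 [8,18) fires=16
i=10 t=25 v=1: → [24,34),[22,32),[20,30),[18,28),[16,26); WM=22; [10,20) fires=16 [12,22) fires=12
i=11 t=25 v=3: → [24,34),[22,32),[20,30),[18,28),[16,26); WM=22
i=12 t=27 v=3: → [26,36),[24,34),[22,32),[20,30),[18,28); WM=24; [14,24) fires=15
i=13 t=29 v=6: → [28,38),[26,36),[24,34),[22,32),[20,30); WM=26; [16,26) fires=12
i=14 t=30 v=1: → [30,40),[28,38),[26,36),[24,34),[22,32); WM=27
i=15 t=32 v=5: → [32,42),[30,40),[28,38),[26,36),[24,34); WM=29; [18,28) fires=10
i=16 t=33 v=8: → [32,42),[30,40),[28,38),[26,36),[24,34); WM=30; [20,30) fires=16
i=17 t=36 v=8: → [36,46),[34,44),[32,42),[30,40),[28,38); WM=33; [22,32) fires=17
i=18 t=39 v=9: → [38,48),[36,46),[34,44),[32,42),[30,40); WM=36; [24,34) fires=27 [26,36) fires=23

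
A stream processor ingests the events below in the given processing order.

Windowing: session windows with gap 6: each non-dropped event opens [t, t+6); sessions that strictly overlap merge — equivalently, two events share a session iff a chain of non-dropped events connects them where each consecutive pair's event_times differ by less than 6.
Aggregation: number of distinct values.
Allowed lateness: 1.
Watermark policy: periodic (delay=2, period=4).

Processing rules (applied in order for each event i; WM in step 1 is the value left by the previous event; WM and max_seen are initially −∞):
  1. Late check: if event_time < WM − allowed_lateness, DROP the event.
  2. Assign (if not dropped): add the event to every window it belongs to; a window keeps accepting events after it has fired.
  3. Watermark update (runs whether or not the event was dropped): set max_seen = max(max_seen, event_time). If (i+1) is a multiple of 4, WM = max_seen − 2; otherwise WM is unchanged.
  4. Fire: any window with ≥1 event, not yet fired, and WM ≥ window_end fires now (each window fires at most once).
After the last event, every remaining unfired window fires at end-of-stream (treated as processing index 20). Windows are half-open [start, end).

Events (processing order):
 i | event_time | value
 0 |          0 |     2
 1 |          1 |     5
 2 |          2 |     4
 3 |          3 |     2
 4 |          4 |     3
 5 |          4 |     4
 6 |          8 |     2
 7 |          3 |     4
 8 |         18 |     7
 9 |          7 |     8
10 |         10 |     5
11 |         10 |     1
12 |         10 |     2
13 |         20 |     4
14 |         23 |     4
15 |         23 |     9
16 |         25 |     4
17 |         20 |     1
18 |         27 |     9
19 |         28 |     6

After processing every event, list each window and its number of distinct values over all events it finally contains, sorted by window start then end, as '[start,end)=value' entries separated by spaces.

[0,16)=6 [18,34)=5

i=0 t=0 v=2: → [0,6); WM=−∞
i=1 t=1 v=5: → [0,7); WM=−∞
i=2 t=2 v=4: → [0,8); WM=−∞
i=3 t=3 v=2: → [0,9); WM=1
i=4 t=4 v=3: → [0,10); WM=1
i=5 t=4 v=4: → [0,10); WM=1
i=6 t=8 v=2: → [0,14); WM=1
i=7 t=3 v=4: → [0,14); WM=6
i=8 t=18 v=7: → [18,24); WM=6
i=9 t=7 v=8: → [0,14); WM=6
i=10 t=10 v=5: → [0,16); WM=6
i=11 t=10 v=1: → [0,16); WM=16
i=12 t=10 v=2: DROP (t<16-1); WM=16
i=13 t=20 v=4: → [18,26); WM=16
i=14 t=23 v=4: → [18,29); WM=16
i=15 t=23 v=9: → [18,29); WM=21
i=16 t=25 v=4: → [18,31); WM=21
i=17 t=20 v=1: → [18,31); WM=21
i=18 t=27 v=9: → [18,33); WM=21
i=19 t=28 v=6: → [18,34); WM=26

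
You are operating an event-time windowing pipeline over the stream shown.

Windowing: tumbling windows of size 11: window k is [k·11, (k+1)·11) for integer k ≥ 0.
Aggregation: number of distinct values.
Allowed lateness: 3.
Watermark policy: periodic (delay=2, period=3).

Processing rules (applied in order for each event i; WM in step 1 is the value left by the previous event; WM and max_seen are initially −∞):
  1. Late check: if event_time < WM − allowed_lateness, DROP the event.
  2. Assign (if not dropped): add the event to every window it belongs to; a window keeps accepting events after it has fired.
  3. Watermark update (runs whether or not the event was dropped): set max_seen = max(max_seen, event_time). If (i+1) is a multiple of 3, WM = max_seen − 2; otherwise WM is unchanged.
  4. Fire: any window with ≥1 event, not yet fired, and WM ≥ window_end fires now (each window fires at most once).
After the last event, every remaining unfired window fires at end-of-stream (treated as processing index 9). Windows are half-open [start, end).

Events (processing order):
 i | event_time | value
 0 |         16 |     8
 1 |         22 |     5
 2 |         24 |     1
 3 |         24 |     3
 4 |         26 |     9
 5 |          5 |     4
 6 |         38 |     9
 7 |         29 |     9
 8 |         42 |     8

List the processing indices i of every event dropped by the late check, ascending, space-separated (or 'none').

5

i=0 t=16 v=8: → [11,22); WM=−∞
i=1 t=22 v=5: → [22,33); WM=−∞
i=2 t=24 v=1: → [22,33); WM=22; [11,22) fires=1
i=3 t=24 v=3: → [22,33); WM=22
i=4 t=26 v=9: → [22,33); WM=22
i=5 t=5 v=4: DROP (t<22-3); WM=24
i=6 t=38 v=9: → [33,44); WM=24
i=7 t=29 v=9: → [22,33); WM=24
i=8 t=42 v=8: → [33,44); WM=40; [22,33) fires=4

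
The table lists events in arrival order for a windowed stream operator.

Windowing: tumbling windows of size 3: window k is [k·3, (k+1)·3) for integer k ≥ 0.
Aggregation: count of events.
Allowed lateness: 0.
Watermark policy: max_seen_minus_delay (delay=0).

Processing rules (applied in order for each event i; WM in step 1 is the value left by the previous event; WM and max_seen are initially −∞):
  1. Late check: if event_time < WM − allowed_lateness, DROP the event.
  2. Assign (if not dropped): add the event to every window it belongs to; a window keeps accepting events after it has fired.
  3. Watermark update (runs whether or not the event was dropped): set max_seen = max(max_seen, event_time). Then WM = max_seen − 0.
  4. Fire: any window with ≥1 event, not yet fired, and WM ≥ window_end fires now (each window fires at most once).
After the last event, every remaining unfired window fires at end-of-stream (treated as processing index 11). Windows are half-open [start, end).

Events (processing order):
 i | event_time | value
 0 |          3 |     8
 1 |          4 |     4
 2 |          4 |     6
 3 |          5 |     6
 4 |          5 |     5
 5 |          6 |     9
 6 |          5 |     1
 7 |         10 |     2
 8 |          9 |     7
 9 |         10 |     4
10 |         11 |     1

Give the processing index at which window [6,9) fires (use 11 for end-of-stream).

7

i=0 t=3 v=8: → [3,6); WM=3
i=1 t=4 v=4: → [3,6); WM=4
i=2 t=4 v=6: → [3,6); WM=4
i=3 t=5 v=6: → [3,6); WM=5
i=4 t=5 v=5: → [3,6); WM=5
i=5 t=6 v=9: → [6,9); WM=6; [3,6) fires=5
i=6 t=5 v=1: DROP (t<6-0); WM=6
i=7 t=10 v=2: → [9,12); WM=10; [6,9) fires=1
i=8 t=9 v=7: DROP (t<10-0); WM=10
i=9 t=10 v=4: → [9,12); WM=10
i=10 t=11 v=1: → [9,12); WM=11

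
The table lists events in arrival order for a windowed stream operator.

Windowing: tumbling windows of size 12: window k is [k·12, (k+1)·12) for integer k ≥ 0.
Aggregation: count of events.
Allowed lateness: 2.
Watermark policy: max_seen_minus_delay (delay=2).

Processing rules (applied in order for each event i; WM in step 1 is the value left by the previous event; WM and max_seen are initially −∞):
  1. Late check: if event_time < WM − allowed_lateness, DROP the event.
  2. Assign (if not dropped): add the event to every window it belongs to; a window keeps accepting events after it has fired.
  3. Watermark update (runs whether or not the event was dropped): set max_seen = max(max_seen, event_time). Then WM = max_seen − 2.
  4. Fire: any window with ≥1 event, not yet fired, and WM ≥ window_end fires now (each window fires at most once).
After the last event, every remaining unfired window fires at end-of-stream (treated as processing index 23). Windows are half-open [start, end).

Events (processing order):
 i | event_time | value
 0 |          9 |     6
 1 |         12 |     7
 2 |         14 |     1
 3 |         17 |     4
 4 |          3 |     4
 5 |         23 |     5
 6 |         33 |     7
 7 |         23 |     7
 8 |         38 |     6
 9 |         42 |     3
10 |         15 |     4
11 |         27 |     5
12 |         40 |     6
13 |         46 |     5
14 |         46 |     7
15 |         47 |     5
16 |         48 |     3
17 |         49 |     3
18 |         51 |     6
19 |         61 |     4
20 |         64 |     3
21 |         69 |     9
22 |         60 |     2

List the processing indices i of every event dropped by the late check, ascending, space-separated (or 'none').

4 7 10 11 22

i=0 t=9 v=6: → [0,12); WM=7
i=1 t=12 v=7: → [12,24); WM=10
i=2 t=14 v=1: → [12,24); WM=12; [0,12) fires=1
i=3 t=17 v=4: → [12,24); WM=15
i=4 t=3 v=4: DROP (t<15-2); WM=15
i=5 t=23 v=5: → [12,24); WM=21
i=6 t=33 v=7: → [24,36); WM=31; [12,24) fires=4
i=7 t=23 v=7: DROP (t<31-2); WM=31
i=8 t=38 v=6: → [36,48); WM=36; [24,36) fires=1
i=9 t=42 v=3: → [36,48); WM=40
i=10 t=15 v=4: DROP (t<40-2); WM=40
i=11 t=27 v=5: DROP (t<40-2); WM=40
i=12 t=40 v=6: → [36,48); WM=40
i=13 t=46 v=5: → [36,48); WM=44
i=14 t=46 v=7: → [36,48); WM=44
i=15 t=47 v=5: → [36,48); WM=45
i=16 t=48 v=3: → [48,60); WM=46
i=17 t=49 v=3: → [48,60); WM=47
i=18 t=51 v=6: → [48,60); WM=49; [36,48) fires=6
i=19 t=61 v=4: → [60,72); WM=59
i=20 t=64 v=3: → [60,72); WM=62; [48,60) fires=3
i=21 t=69 v=9: → [60,72); WM=67
i=22 t=60 v=2: DROP (t<67-2); WM=67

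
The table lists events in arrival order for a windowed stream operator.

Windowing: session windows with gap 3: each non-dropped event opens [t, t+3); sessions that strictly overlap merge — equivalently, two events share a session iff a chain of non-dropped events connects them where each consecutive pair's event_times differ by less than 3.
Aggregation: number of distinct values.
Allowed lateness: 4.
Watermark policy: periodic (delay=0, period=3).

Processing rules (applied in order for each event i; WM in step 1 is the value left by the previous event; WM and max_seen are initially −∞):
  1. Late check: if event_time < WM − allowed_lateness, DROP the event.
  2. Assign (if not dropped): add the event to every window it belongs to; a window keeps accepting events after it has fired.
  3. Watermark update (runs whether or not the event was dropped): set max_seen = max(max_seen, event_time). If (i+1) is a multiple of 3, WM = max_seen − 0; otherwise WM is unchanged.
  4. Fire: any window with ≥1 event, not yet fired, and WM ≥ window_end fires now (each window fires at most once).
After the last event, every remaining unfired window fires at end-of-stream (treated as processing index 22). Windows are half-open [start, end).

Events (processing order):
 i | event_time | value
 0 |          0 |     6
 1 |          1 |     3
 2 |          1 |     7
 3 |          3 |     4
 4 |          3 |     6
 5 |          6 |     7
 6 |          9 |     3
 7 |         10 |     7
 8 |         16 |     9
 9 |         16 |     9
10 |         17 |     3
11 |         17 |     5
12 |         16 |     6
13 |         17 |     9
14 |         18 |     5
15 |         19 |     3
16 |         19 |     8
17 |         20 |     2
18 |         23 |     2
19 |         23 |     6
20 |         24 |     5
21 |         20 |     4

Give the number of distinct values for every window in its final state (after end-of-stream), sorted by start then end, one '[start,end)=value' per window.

[0,6)=4 [6,9)=1 [9,13)=2 [16,23)=7 [23,27)=3

i=0 t=0 v=6: → [0,3); WM=−∞
i=1 t=1 v=3: → [0,4); WM=−∞
i=2 t=1 v=7: → [0,4); WM=1
i=3 t=3 v=4: → [0,6); WM=1
i=4 t=3 v=6: → [0,6); WM=1
i=5 t=6 v=7: → [6,9); WM=6
i=6 t=9 v=3: → [9,12); WM=6
i=7 t=10 v=7: → [9,13); WM=6
i=8 t=16 v=9: → [16,19); WM=16
i=9 t=16 v=9: → [16,19); WM=16
i=10 t=17 v=3: → [16,20); WM=16
i=11 t=17 v=5: → [16,20); WM=17
i=12 t=16 v=6: → [16,20); WM=17
i=13 t=17 v=9: → [16,20); WM=17
i=14 t=18 v=5: → [16,21); WM=18
i=15 t=19 v=3: → [16,22); WM=18
i=16 t=19 v=8: → [16,22); WM=18
i=17 t=20 v=2: → [16,23); WM=20
i=18 t=23 v=2: → [23,26); WM=20
i=19 t=23 v=6: → [23,26); WM=20
i=20 t=24 v=5: → [23,27); WM=24
i=21 t=20 v=4: → [16,23); WM=24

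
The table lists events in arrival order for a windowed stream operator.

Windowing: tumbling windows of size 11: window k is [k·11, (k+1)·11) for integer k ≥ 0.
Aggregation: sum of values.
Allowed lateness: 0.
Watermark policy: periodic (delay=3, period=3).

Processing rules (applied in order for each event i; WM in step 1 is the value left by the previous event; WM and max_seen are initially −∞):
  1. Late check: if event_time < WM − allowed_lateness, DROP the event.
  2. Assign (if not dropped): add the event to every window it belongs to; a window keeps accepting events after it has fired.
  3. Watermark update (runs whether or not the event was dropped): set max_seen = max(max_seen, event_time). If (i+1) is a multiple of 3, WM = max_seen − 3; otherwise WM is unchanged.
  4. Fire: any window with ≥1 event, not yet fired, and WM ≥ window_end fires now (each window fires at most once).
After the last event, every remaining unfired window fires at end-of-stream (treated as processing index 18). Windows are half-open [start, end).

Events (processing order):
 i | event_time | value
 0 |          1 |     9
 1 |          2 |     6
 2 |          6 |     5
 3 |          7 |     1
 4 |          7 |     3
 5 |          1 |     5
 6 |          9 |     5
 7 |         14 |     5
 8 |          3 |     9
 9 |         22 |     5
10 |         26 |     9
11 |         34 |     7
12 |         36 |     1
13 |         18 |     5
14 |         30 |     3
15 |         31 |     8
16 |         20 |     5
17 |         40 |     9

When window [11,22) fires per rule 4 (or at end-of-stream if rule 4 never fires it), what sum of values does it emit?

i=0 t=1 v=9: → [0,11); WM=−∞
i=1 t=2 v=6: → [0,11); WM=−∞
i=2 t=6 v=5: → [0,11); WM=3
i=3 t=7 v=1: → [0,11); WM=3
i=4 t=7 v=3: → [0,11); WM=3
i=5 t=1 v=5: DROP (t<3-0); WM=4
i=6 t=9 v=5: → [0,11); WM=4
i=7 t=14 v=5: → [11,22); WM=4
i=8 t=3 v=9: DROP (t<4-0); WM=11; [0,11) fires=29
i=9 t=22 v=5: → [22,33); WM=11
i=10 t=26 v=9: → [22,33); WM=11
i=11 t=34 v=7: → [33,44); WM=31; [11,22) fires=5
i=12 t=36 v=1: → [33,44); WM=31
i=13 t=18 v=5: DROP (t<31-0); WM=31
i=14 t=30 v=3: DROP (t<31-0); WM=33; [22,33) fires=14
i=15 t=31 v=8: DROP (t<33-0); WM=33
i=16 t=20 v=5: DROP (t<33-0); WM=33
i=17 t=40 v=9: → [33,44); WM=37

5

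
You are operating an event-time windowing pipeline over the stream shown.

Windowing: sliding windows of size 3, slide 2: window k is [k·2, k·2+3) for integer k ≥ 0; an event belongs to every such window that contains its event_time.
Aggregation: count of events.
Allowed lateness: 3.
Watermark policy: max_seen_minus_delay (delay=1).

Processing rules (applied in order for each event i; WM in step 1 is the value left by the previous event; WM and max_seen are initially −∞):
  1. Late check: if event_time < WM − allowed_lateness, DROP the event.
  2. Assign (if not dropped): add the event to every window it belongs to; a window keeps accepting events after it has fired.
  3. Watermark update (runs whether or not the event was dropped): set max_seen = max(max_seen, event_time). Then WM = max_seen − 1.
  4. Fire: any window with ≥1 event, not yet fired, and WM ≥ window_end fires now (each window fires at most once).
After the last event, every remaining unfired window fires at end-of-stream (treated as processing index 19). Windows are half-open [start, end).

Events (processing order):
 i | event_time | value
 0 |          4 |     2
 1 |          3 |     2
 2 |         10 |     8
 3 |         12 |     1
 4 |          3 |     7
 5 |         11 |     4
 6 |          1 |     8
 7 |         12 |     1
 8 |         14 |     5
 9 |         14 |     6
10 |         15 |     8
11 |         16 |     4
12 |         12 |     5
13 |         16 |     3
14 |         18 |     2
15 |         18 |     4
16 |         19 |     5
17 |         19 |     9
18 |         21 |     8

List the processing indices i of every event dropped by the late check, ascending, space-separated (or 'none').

i=0 t=4 v=2: → [4,7),[2,5); WM=3
i=1 t=3 v=2: → [2,5); WM=3
i=2 t=10 v=8: → [10,13),[8,11); WM=9; [2,5) fires=2 [4,7) fires=1
i=3 t=12 v=1: → [12,15),[10,13); WM=11; [8,11) fires=1
i=4 t=3 v=7: DROP (t<11-3); WM=11
i=5 t=11 v=4: → [10,13); WM=11
i=6 t=1 v=8: DROP (t<11-3); WM=11
i=7 t=12 v=1: → [12,15),[10,13); WM=11
i=8 t=14 v=5: → [14,17),[12,15); WM=13; [10,13) fires=4
i=9 t=14 v=6: → [14,17),[12,15); WM=13
i=10 t=15 v=8: → [14,17); WM=14
i=11 t=16 v=4: → [16,19),[14,17); WM=15; [12,15) fires=4
i=12 t=12 v=5: → [12,15),[10,13); WM=15
i=13 t=16 v=3: → [16,19),[14,17); WM=15
i=14 t=18 v=2: → [18,21),[16,19); WM=17; [14,17) fires=5
i=15 t=18 v=4: → [18,21),[16,19); WM=17
i=16 t=19 v=5: → [18,21); WM=18
i=17 t=19 v=9: → [18,21); WM=18
i=18 t=21 v=8: → [20,23); WM=20; [16,19) fires=4

4 6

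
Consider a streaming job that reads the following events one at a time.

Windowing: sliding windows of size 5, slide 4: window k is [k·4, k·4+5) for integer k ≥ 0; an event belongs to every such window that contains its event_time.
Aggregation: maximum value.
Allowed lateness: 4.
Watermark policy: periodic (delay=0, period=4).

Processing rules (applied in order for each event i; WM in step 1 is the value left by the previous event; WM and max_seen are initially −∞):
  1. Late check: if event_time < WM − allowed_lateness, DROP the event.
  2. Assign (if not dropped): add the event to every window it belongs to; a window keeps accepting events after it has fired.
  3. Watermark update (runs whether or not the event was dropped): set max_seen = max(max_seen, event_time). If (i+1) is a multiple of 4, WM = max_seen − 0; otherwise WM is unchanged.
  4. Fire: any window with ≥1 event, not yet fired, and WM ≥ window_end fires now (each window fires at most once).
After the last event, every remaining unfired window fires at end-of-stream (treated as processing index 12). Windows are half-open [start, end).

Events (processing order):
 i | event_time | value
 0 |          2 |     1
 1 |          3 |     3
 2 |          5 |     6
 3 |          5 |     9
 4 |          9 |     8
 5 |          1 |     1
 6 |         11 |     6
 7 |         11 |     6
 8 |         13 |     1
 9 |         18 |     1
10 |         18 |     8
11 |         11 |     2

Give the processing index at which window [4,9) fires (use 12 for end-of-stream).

i=0 t=2 v=1: → [0,5); WM=−∞
i=1 t=3 v=3: → [0,5); WM=−∞
i=2 t=5 v=6: → [4,9); WM=−∞
i=3 t=5 v=9: → [4,9); WM=5; [0,5) fires=3
i=4 t=9 v=8: → [8,13); WM=5
i=5 t=1 v=1: → [0,5); WM=5
i=6 t=11 v=6: → [8,13); WM=5
i=7 t=11 v=6: → [8,13); WM=11; [4,9) fires=9
i=8 t=13 v=1: → [12,17); WM=11
i=9 t=18 v=1: → [16,21); WM=11
i=10 t=18 v=8: → [16,21); WM=11
i=11 t=11 v=2: → [8,13); WM=18; [8,13) fires=8 [12,17) fires=1

7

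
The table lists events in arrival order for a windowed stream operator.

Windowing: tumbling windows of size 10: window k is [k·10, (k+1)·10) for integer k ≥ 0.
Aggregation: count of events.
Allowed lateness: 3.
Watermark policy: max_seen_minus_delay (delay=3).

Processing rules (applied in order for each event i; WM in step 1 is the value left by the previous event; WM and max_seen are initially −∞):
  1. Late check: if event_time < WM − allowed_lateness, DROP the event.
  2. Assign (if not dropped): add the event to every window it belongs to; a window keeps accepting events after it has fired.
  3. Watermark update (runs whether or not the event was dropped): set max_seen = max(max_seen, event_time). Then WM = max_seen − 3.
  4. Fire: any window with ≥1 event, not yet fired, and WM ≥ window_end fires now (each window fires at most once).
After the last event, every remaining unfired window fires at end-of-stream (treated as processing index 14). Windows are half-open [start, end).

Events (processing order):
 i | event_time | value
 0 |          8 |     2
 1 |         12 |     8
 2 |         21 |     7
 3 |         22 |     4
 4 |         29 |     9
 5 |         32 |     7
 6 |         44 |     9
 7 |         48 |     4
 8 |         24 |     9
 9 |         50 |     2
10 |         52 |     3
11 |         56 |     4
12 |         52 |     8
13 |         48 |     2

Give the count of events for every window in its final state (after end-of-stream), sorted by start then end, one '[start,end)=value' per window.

[0,10)=1 [10,20)=1 [20,30)=3 [30,40)=1 [40,50)=2 [50,60)=4

i=0 t=8 v=2: → [0,10); WM=5
i=1 t=12 v=8: → [10,20); WM=9
i=2 t=21 v=7: → [20,30); WM=18; [0,10) fires=1
i=3 t=22 v=4: → [20,30); WM=19
i=4 t=29 v=9: → [20,30); WM=26; [10,20) fires=1
i=5 t=32 v=7: → [30,40); WM=29
i=6 t=44 v=9: → [40,50); WM=41; [20,30) fires=3 [30,40) fires=1
i=7 t=48 v=4: → [40,50); WM=45
i=8 t=24 v=9: DROP (t<45-3); WM=45
i=9 t=50 v=2: → [50,60); WM=47
i=10 t=52 v=3: → [50,60); WM=49
i=11 t=56 v=4: → [50,60); WM=53; [40,50) fires=2
i=12 t=52 v=8: → [50,60); WM=53
i=13 t=48 v=2: DROP (t<53-3); WM=53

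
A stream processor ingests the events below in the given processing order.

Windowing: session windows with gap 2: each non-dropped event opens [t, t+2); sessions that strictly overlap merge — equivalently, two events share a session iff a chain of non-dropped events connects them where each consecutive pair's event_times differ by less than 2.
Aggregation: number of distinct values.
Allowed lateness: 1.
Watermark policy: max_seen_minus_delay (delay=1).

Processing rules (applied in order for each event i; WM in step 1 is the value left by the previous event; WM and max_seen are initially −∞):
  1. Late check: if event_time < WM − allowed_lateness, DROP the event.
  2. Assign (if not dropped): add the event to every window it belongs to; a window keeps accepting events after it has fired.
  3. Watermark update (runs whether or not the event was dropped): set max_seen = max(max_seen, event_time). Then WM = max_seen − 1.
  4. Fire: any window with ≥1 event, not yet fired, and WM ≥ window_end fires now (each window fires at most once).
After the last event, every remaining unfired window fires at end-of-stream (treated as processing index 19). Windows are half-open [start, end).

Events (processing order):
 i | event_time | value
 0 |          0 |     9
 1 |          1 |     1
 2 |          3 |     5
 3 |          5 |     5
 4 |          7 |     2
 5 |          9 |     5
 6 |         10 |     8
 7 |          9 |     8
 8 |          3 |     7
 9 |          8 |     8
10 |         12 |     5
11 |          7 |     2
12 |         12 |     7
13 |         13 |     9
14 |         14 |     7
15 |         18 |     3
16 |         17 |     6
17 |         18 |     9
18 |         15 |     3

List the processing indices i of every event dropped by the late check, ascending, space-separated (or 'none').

i=0 t=0 v=9: → [0,2); WM=-1
i=1 t=1 v=1: → [0,3); WM=0
i=2 t=3 v=5: → [3,5); WM=2
i=3 t=5 v=5: → [5,7); WM=4
i=4 t=7 v=2: → [7,9); WM=6
i=5 t=9 v=5: → [9,11); WM=8
i=6 t=10 v=8: → [9,12); WM=9
i=7 t=9 v=8: → [9,12); WM=9
i=8 t=3 v=7: DROP (t<9-1); WM=9
i=9 t=8 v=8: → [7,12); WM=9
i=10 t=12 v=5: → [12,14); WM=11
i=11 t=7 v=2: DROP (t<11-1); WM=11
i=12 t=12 v=7: → [12,14); WM=11
i=13 t=13 v=9: → [12,15); WM=12
i=14 t=14 v=7: → [12,16); WM=13
i=15 t=18 v=3: → [18,20); WM=17
i=16 t=17 v=6: → [17,20); WM=17
i=17 t=18 v=9: → [17,20); WM=17
i=18 t=15 v=3: DROP (t<17-1); WM=17

8 11 18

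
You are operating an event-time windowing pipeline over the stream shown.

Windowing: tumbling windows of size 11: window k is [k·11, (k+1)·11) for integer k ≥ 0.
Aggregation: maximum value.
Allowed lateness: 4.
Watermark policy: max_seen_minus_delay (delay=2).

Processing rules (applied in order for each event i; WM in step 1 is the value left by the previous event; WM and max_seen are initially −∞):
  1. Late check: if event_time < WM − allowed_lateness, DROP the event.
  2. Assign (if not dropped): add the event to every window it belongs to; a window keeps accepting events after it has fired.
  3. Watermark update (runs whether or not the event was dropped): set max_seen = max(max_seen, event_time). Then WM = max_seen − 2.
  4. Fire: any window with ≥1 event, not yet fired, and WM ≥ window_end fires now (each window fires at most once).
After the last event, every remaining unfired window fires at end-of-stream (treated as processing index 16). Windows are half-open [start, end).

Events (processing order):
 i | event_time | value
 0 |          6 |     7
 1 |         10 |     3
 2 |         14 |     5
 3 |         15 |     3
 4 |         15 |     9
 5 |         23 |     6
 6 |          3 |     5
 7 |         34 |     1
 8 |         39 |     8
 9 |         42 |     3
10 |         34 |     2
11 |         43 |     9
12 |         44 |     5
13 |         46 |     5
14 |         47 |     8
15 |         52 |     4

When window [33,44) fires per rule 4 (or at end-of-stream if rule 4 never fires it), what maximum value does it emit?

9

i=0 t=6 v=7: → [0,11); WM=4
i=1 t=10 v=3: → [0,11); WM=8
i=2 t=14 v=5: → [11,22); WM=12; [0,11) fires=7
i=3 t=15 v=3: → [11,22); WM=13
i=4 t=15 v=9: → [11,22); WM=13
i=5 t=23 v=6: → [22,33); WM=21
i=6 t=3 v=5: DROP (t<21-4); WM=21
i=7 t=34 v=1: → [33,44); WM=32; [11,22) fires=9
i=8 t=39 v=8: → [33,44); WM=37; [22,33) fires=6
i=9 t=42 v=3: → [33,44); WM=40
i=10 t=34 v=2: DROP (t<40-4); WM=40
i=11 t=43 v=9: → [33,44); WM=41
i=12 t=44 v=5: → [44,55); WM=42
i=13 t=46 v=5: → [44,55); WM=44; [33,44) fires=9
i=14 t=47 v=8: → [44,55); WM=45
i=15 t=52 v=4: → [44,55); WM=50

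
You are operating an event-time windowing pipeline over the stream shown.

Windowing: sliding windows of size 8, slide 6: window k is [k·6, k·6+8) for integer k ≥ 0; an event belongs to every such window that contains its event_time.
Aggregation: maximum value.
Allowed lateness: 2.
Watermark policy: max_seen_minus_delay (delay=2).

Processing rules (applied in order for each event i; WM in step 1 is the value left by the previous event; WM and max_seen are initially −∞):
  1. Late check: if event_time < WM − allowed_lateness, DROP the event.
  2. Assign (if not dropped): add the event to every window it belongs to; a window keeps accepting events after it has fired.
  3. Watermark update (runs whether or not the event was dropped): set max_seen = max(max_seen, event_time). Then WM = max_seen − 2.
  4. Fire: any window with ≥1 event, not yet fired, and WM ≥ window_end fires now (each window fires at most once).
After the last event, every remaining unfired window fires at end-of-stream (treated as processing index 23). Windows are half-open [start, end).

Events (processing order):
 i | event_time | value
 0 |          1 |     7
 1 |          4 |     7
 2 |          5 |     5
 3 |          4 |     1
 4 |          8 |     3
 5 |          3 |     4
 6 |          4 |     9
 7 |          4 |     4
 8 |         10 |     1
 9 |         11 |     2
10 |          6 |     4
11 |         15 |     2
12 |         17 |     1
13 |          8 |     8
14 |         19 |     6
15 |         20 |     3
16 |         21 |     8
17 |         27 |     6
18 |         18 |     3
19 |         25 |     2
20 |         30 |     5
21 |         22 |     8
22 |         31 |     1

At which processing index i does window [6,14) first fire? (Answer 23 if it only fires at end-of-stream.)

i=0 t=1 v=7: → [0,8); WM=-1
i=1 t=4 v=7: → [0,8); WM=2
i=2 t=5 v=5: → [0,8); WM=3
i=3 t=4 v=1: → [0,8); WM=3
i=4 t=8 v=3: → [6,14); WM=6
i=5 t=3 v=4: DROP (t<6-2); WM=6
i=6 t=4 v=9: → [0,8); WM=6
i=7 t=4 v=4: → [0,8); WM=6
i=8 t=10 v=1: → [6,14); WM=8; [0,8) fires=9
i=9 t=11 v=2: → [6,14); WM=9
i=10 t=6 v=4: DROP (t<9-2); WM=9
i=11 t=15 v=2: → [12,20); WM=13
i=12 t=17 v=1: → [12,20); WM=15; [6,14) fires=3
i=13 t=8 v=8: DROP (t<15-2); WM=15
i=14 t=19 v=6: → [18,26),[12,20); WM=17
i=15 t=20 v=3: → [18,26); WM=18
i=16 t=21 v=8: → [18,26); WM=19
i=17 t=27 v=6: → [24,32); WM=25; [12,20) fires=6
i=18 t=18 v=3: DROP (t<25-2); WM=25
i=19 t=25 v=2: → [24,32),[18,26); WM=25
i=20 t=30 v=5: → [30,38),[24,32); WM=28; [18,26) fires=8
i=21 t=22 v=8: DROP (t<28-2); WM=28
i=22 t=31 v=1: → [30,38),[24,32); WM=29

12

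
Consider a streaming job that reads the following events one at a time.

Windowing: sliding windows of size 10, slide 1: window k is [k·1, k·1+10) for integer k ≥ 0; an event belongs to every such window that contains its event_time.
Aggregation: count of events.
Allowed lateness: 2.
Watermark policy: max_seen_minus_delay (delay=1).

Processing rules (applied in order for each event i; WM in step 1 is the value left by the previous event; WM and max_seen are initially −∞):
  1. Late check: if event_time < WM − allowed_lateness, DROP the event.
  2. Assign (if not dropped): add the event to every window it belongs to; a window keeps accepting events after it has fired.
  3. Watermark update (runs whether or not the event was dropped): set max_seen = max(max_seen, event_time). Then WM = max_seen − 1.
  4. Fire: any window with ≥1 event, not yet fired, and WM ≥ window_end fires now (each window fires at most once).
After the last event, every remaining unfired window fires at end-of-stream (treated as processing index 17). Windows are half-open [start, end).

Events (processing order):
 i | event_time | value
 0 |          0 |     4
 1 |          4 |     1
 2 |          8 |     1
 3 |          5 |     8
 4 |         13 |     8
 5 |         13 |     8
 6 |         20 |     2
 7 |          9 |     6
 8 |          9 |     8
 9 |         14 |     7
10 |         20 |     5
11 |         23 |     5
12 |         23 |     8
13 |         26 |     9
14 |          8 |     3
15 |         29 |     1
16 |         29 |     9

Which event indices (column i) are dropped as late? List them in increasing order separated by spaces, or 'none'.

i=0 t=0 v=4: → [0,10); WM=-1
i=1 t=4 v=1: → [4,14),[3,13),[2,12),[1,11),[0,10); WM=3
i=2 t=8 v=1: → [8,18),[7,17),[6,16),[5,15),[4,14),[3,13),[2,12),[1,11),[0,10); WM=7
i=3 t=5 v=8: → [5,15),[4,14),[3,13),[2,12),[1,11),[0,10); WM=7
i=4 t=13 v=8: → [13,23),[12,22),[11,21),[10,20),[9,19),[8,18),[7,17),[6,16),[5,15),[4,14); WM=12; [0,10) fires=4 [1,11) fires=3 [2,12) fires=3
i=5 t=13 v=8: → [13,23),[12,22),[11,21),[10,20),[9,19),[8,18),[7,17),[6,16),[5,15),[4,14); WM=12
i=6 t=20 v=2: → [20,30),[19,29),[18,28),[17,27),[16,26),[15,25),[14,24),[13,23),[12,22),[11,21); WM=19; [3,13) fires=3 [4,14) fires=5 [5,15) fires=4 [6,16) fires=3 [7,17) fires=3 [8,18) fires=3 [9,19) fires=2
i=7 t=9 v=6: DROP (t<19-2); WM=19
i=8 t=9 v=8: DROP (t<19-2); WM=19
i=9 t=14 v=7: DROP (t<19-2); WM=19
i=10 t=20 v=5: → [20,30),[19,29),[18,28),[17,27),[16,26),[15,25),[14,24),[13,23),[12,22),[11,21); WM=19
i=11 t=23 v=5: → [23,33),[22,32),[21,31),[20,30),[19,29),[18,28),[17,27),[16,26),[15,25),[14,24); WM=22; [10,20) fires=2 [11,21) fires=4 [12,22) fires=4
i=12 t=23 v=8: → [23,33),[22,32),[21,31),[20,30),[19,29),[18,28),[17,27),[16,26),[15,25),[14,24); WM=22
i=13 t=26 v=9: → [26,36),[25,35),[24,34),[23,33),[22,32),[21,31),[20,30),[19,29),[18,28),[17,27); WM=25; [13,23) fires=4 [14,24) fires=4 [15,25) fires=4
i=14 t=8 v=3: DROP (t<25-2); WM=25
i=15 t=29 v=1: → [29,39),[28,38),[27,37),[26,36),[25,35),[24,34),[23,33),[22,32),[21,31),[20,30); WM=28; [16,26) fires=4 [17,27) fires=5 [18,28) fires=5
i=16 t=29 v=9: → [29,39),[28,38),[27,37),[26,36),[25,35),[24,34),[23,33),[22,32),[21,31),[20,30); WM=28

7 8 9 14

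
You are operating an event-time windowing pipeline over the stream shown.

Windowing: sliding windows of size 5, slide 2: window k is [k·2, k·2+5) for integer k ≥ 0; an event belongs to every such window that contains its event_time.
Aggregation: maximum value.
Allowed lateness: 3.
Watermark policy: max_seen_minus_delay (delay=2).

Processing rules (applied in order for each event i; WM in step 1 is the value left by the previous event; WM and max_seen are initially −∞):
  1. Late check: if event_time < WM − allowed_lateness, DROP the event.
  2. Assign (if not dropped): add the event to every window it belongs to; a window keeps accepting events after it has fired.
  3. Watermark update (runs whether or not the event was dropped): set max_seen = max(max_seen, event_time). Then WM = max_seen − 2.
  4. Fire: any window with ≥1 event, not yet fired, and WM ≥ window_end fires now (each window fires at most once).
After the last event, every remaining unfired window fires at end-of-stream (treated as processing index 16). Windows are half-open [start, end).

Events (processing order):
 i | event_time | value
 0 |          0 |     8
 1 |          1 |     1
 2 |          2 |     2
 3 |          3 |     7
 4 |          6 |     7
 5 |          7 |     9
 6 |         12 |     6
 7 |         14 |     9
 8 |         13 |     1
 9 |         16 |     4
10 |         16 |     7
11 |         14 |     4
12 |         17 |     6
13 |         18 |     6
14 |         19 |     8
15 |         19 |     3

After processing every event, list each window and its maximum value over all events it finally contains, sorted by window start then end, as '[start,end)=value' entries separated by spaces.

[0,5)=8 [2,7)=7 [4,9)=9 [6,11)=9 [8,13)=6 [10,15)=9 [12,17)=9 [14,19)=9 [16,21)=8 [18,23)=8

i=0 t=0 v=8: → [0,5); WM=-2
i=1 t=1 v=1: → [0,5); WM=-1
i=2 t=2 v=2: → [2,7),[0,5); WM=0
i=3 t=3 v=7: → [2,7),[0,5); WM=1
i=4 t=6 v=7: → [6,11),[4,9),[2,7); WM=4
i=5 t=7 v=9: → [6,11),[4,9); WM=5; [0,5) fires=8
i=6 t=12 v=6: → [12,17),[10,15),[8,13); WM=10; [2,7) fires=7 [4,9) fires=9
i=7 t=14 v=9: → [14,19),[12,17),[10,15); WM=12; [6,11) fires=9
i=8 t=13 v=1: → [12,17),[10,15); WM=12
i=9 t=16 v=4: → [16,21),[14,19),[12,17); WM=14; [8,13) fires=6
i=10 t=16 v=7: → [16,21),[14,19),[12,17); WM=14
i=11 t=14 v=4: → [14,19),[12,17),[10,15); WM=14
i=12 t=17 v=6: → [16,21),[14,19); WM=15; [10,15) fires=9
i=13 t=18 v=6: → [18,23),[16,21),[14,19); WM=16
i=14 t=19 v=8: → [18,23),[16,21); WM=17; [12,17) fires=9
i=15 t=19 v=3: → [18,23),[16,21); WM=17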